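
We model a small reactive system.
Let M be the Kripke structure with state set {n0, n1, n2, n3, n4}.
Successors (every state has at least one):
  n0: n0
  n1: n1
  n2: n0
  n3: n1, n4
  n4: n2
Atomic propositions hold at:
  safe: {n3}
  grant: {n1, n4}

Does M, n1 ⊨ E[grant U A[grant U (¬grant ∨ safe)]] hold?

Sat(¬grant) = {n0, n2, n3}
Sat(¬grant ∨ safe) = {n0, n2, n3}
A[grant U (¬grant ∨ safe)]: least fixpoint, start Z0 = Sat((¬grant ∨ safe)) = {n0, n2, n3}, add states in Sat(grant) with every successor in Z. Z1 = {n0, n2, n3, n4}; fixed.
Sat(A[grant U (¬grant ∨ safe)]) = {n0, n2, n3, n4}
E[grant U A[grant U (¬grant ∨ safe)]]: least fixpoint, start Z0 = Sat(A[grant U (¬grant ∨ safe)]) = {n0, n2, n3, n4}, add states in Sat(grant) with some successor in Z. Already a fixed point.
Sat(E[grant U A[grant U (¬grant ∨ safe)]]) = {n0, n2, n3, n4}
n1 ∉ Sat(E[grant U A[grant U (¬grant ∨ safe)]]) = {n0, n2, n3, n4}, so the formula does not hold at n1.

No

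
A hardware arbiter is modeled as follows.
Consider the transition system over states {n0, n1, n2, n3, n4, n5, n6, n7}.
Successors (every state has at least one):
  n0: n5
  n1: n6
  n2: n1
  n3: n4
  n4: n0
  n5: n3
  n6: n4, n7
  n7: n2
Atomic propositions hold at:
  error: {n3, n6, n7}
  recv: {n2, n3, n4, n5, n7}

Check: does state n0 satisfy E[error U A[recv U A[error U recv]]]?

A[error U recv]: least fixpoint, start Z0 = Sat(recv) = {n2, n3, n4, n5, n7}, add states in Sat(error) with every successor in Z. Z1 = {n2, n3, n4, n5, n6, n7}; fixed.
Sat(A[error U recv]) = {n2, n3, n4, n5, n6, n7}
A[recv U A[error U recv]]: least fixpoint, start Z0 = Sat(A[error U recv]) = {n2, n3, n4, n5, n6, n7}, add states in Sat(recv) with every successor in Z. Already a fixed point.
Sat(A[recv U A[error U recv]]) = {n2, n3, n4, n5, n6, n7}
E[error U A[recv U A[error U recv]]]: least fixpoint, start Z0 = Sat(A[recv U A[error U recv]]) = {n2, n3, n4, n5, n6, n7}, add states in Sat(error) with some successor in Z. Already a fixed point.
Sat(E[error U A[recv U A[error U recv]]]) = {n2, n3, n4, n5, n6, n7}
n0 ∉ Sat(E[error U A[recv U A[error U recv]]]) = {n2, n3, n4, n5, n6, n7}, so the formula does not hold at n0.

No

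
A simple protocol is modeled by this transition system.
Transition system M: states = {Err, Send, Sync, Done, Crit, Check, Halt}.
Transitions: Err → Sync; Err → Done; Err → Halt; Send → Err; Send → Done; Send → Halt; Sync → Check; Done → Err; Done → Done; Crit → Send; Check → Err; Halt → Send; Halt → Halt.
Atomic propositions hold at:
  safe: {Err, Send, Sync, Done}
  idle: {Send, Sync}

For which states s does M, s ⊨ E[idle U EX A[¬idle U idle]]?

{Err, Send, Crit, Halt}

Sat(¬idle) = {Err, Done, Crit, Check, Halt}
A[¬idle U idle]: least fixpoint, start Z0 = Sat(idle) = {Send, Sync}, add states in Sat(¬idle) with every successor in Z. Z1 = {Send, Sync, Crit}; fixed.
Sat(A[¬idle U idle]) = {Send, Sync, Crit}
Sat(EX A[¬idle U idle]) = {s : some successor in {Send, Sync, Crit}} = {Err, Crit, Halt}
E[idle U EX A[¬idle U idle]]: least fixpoint, start Z0 = Sat(EX A[¬idle U idle]) = {Err, Crit, Halt}, add states in Sat(idle) with some successor in Z. Z1 = {Err, Send, Crit, Halt}; fixed.
Sat(E[idle U EX A[¬idle U idle]]) = {Err, Send, Crit, Halt}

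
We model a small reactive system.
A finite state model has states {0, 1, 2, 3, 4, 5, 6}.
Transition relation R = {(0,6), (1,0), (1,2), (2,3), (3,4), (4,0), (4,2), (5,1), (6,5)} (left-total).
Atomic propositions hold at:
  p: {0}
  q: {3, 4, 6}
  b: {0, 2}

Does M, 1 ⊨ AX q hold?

No

Sat(AX q) = {s : every successor in {3, 4, 6}} = {0, 2, 3}
1 ∉ Sat(AX q) = {0, 2, 3}, so the formula does not hold at 1.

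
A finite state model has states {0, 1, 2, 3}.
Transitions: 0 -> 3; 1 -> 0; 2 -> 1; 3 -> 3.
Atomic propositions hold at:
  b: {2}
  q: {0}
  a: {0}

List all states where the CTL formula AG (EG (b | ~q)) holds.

{3}

Sat(~q) = {1, 2, 3}
Sat(b | ~q) = {1, 2, 3}
EG (b | ~q): greatest fixpoint, start Z0 = {1, 2, 3}, keep only states in Sat with some successor in Z. Z1 = {2, 3}; Z2 = {3}; fixed.
Sat(EG (b | ~q)) = {3}
AG (EG (b | ~q)): greatest fixpoint, start Z0 = {3}, keep only states in Sat with every successor in Z. Already a fixed point.
Sat(AG (EG (b | ~q))) = {3}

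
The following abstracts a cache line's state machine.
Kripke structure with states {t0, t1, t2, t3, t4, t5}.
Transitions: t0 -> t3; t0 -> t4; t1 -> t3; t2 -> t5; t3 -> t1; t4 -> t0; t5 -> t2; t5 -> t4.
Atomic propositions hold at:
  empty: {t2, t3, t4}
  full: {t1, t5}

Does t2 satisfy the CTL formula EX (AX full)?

No

Sat(AX full) = {s : every successor in {t1, t5}} = {t2, t3}
Sat(EX (AX full)) = {s : some successor in {t2, t3}} = {t0, t1, t5}
t2 ∉ Sat(EX (AX full)) = {t0, t1, t5}, so the formula does not hold at t2.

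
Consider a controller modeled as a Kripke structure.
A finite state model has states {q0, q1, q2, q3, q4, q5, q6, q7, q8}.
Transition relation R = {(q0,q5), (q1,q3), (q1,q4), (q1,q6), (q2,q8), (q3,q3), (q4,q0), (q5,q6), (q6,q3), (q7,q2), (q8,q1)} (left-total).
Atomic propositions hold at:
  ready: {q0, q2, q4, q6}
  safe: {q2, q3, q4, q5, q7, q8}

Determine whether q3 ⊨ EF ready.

EF ready: least fixpoint, start Z0 = {q0, q2, q4, q6}, add states with some successor in Z. Z1 = {q0, q1, q2, q4, q5, q6, q7}; Z2 = {q0, q1, q2, q4, q5, q6, q7, q8}; fixed.
Sat(EF ready) = {q0, q1, q2, q4, q5, q6, q7, q8}
q3 ∉ Sat(EF ready) = {q0, q1, q2, q4, q5, q6, q7, q8}, so the formula does not hold at q3.

No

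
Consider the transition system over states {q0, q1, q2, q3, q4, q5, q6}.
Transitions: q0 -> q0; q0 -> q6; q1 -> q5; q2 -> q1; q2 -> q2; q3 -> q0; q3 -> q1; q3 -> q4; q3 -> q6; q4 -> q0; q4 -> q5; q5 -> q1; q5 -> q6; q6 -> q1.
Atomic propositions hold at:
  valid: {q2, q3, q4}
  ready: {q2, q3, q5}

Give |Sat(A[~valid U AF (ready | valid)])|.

6

Sat(~valid) = {q0, q1, q5, q6}
Sat(ready | valid) = {q2, q3, q4, q5}
AF (ready | valid): least fixpoint, start Z0 = {q2, q3, q4, q5}, add states with every successor in Z. Z1 = {q1, q2, q3, q4, q5}; Z2 = {q1, q2, q3, q4, q5, q6}; fixed.
Sat(AF (ready | valid)) = {q1, q2, q3, q4, q5, q6}
A[~valid U AF (ready | valid)]: least fixpoint, start Z0 = Sat(AF (ready | valid)) = {q1, q2, q3, q4, q5, q6}, add states in Sat(~valid) with every successor in Z. Already a fixed point.
Sat(A[~valid U AF (ready | valid)]) = {q1, q2, q3, q4, q5, q6}
|Sat(A[~valid U AF (ready | valid)])| = |{q1, q2, q3, q4, q5, q6}| = 6.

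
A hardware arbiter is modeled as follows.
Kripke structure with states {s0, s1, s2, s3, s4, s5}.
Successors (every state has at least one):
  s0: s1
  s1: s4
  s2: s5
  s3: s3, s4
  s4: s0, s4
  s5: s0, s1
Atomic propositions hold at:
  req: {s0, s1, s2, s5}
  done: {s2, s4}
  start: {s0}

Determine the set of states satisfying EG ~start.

{s1, s2, s3, s4, s5}

Sat(~start) = {s1, s2, s3, s4, s5}
EG ~start: greatest fixpoint, start Z0 = {s1, s2, s3, s4, s5}, keep only states in Sat with some successor in Z. Already a fixed point.
Sat(EG ~start) = {s1, s2, s3, s4, s5}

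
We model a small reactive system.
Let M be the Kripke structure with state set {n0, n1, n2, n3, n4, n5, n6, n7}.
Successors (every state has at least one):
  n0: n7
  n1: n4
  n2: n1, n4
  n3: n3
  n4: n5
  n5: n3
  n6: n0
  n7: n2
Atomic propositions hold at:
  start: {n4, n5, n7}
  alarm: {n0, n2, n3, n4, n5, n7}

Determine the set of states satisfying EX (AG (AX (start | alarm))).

Sat(start | alarm) = {n0, n2, n3, n4, n5, n7}
Sat(AX (start | alarm)) = {s : every successor in {n0, n2, n3, n4, n5, n7}} = {n0, n1, n3, n4, n5, n6, n7}
AG (AX (start | alarm)): greatest fixpoint, start Z0 = {n0, n1, n3, n4, n5, n6, n7}, keep only states in Sat with every successor in Z. Z1 = {n0, n1, n3, n4, n5, n6}; Z2 = {n1, n3, n4, n5, n6}; Z3 = {n1, n3, n4, n5}; fixed.
Sat(AG (AX (start | alarm))) = {n1, n3, n4, n5}
Sat(EX (AG (AX (start | alarm)))) = {s : some successor in {n1, n3, n4, n5}} = {n1, n2, n3, n4, n5}

{n1, n2, n3, n4, n5}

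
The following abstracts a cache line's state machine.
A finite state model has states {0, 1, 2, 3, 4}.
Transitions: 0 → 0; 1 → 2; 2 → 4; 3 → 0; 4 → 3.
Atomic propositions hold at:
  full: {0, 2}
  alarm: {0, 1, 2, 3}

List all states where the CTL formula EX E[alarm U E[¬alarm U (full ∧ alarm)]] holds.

{0, 1, 3, 4}

Sat(¬alarm) = {4}
Sat(full ∧ alarm) = {0, 2}
E[¬alarm U (full ∧ alarm)]: least fixpoint, start Z0 = Sat((full ∧ alarm)) = {0, 2}, add states in Sat(¬alarm) with some successor in Z. Already a fixed point.
Sat(E[¬alarm U (full ∧ alarm)]) = {0, 2}
E[alarm U E[¬alarm U (full ∧ alarm)]]: least fixpoint, start Z0 = Sat(E[¬alarm U (full ∧ alarm)]) = {0, 2}, add states in Sat(alarm) with some successor in Z. Z1 = {0, 1, 2, 3}; fixed.
Sat(E[alarm U E[¬alarm U (full ∧ alarm)]]) = {0, 1, 2, 3}
Sat(EX E[alarm U E[¬alarm U (full ∧ alarm)]]) = {s : some successor in {0, 1, 2, 3}} = {0, 1, 3, 4}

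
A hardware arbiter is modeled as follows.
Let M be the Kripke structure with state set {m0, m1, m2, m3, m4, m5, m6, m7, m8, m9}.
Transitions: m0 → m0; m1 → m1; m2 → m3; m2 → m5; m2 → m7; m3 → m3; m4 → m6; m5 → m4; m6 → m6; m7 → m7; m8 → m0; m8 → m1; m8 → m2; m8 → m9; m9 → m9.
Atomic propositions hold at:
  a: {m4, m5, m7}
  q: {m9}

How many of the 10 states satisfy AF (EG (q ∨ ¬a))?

9

Sat(¬a) = {m0, m1, m2, m3, m6, m8, m9}
Sat(q ∨ ¬a) = {m0, m1, m2, m3, m6, m8, m9}
EG (q ∨ ¬a): greatest fixpoint, start Z0 = {m0, m1, m2, m3, m6, m8, m9}, keep only states in Sat with some successor in Z. Already a fixed point.
Sat(EG (q ∨ ¬a)) = {m0, m1, m2, m3, m6, m8, m9}
AF (EG (q ∨ ¬a)): least fixpoint, start Z0 = {m0, m1, m2, m3, m6, m8, m9}, add states with every successor in Z. Z1 = {m0, m1, m2, m3, m4, m6, m8, m9}; Z2 = {m0, m1, m2, m3, m4, m5, m6, m8, m9}; fixed.
Sat(AF (EG (q ∨ ¬a))) = {m0, m1, m2, m3, m4, m5, m6, m8, m9}
|Sat(AF (EG (q ∨ ¬a)))| = |{m0, m1, m2, m3, m4, m5, m6, m8, m9}| = 9.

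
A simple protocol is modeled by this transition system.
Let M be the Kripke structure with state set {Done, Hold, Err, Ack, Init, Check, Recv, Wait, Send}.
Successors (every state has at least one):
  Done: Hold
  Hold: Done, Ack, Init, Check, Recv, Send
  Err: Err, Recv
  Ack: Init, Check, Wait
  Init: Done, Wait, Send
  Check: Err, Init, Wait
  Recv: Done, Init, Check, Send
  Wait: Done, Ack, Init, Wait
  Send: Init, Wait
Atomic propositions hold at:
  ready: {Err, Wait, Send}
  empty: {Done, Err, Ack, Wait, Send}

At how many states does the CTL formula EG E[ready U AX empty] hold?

3

Sat(AX empty) = {s : every successor in {Done, Err, Ack, Wait, Send}} = {Init}
E[ready U AX empty]: least fixpoint, start Z0 = Sat(AX empty) = {Init}, add states in Sat(ready) with some successor in Z. Z1 = {Init, Wait, Send}; fixed.
Sat(E[ready U AX empty]) = {Init, Wait, Send}
EG E[ready U AX empty]: greatest fixpoint, start Z0 = {Init, Wait, Send}, keep only states in Sat with some successor in Z. Already a fixed point.
Sat(EG E[ready U AX empty]) = {Init, Wait, Send}
|Sat(EG E[ready U AX empty])| = |{Init, Wait, Send}| = 3.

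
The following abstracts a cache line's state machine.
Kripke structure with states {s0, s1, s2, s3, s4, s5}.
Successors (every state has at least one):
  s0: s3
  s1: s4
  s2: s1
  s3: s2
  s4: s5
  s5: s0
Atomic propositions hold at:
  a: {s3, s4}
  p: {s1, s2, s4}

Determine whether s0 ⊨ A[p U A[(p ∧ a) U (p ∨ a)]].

No

Sat(p ∧ a) = {s4}
Sat(p ∨ a) = {s1, s2, s3, s4}
A[(p ∧ a) U (p ∨ a)]: least fixpoint, start Z0 = Sat((p ∨ a)) = {s1, s2, s3, s4}, add states in Sat(p ∧ a) with every successor in Z. Already a fixed point.
Sat(A[(p ∧ a) U (p ∨ a)]) = {s1, s2, s3, s4}
A[p U A[(p ∧ a) U (p ∨ a)]]: least fixpoint, start Z0 = Sat(A[(p ∧ a) U (p ∨ a)]) = {s1, s2, s3, s4}, add states in Sat(p) with every successor in Z. Already a fixed point.
Sat(A[p U A[(p ∧ a) U (p ∨ a)]]) = {s1, s2, s3, s4}
s0 ∉ Sat(A[p U A[(p ∧ a) U (p ∨ a)]]) = {s1, s2, s3, s4}, so the formula does not hold at s0.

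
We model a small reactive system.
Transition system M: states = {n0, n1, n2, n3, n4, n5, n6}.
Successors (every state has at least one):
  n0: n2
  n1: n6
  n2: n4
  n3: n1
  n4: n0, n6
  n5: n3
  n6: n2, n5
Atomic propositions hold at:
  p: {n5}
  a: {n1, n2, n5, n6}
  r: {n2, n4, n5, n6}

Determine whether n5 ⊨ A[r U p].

Yes

A[r U p]: least fixpoint, start Z0 = Sat(p) = {n5}, add states in Sat(r) with every successor in Z. Already a fixed point.
Sat(A[r U p]) = {n5}
n5 ∈ Sat(A[r U p]) = {n5}, so the formula holds at n5.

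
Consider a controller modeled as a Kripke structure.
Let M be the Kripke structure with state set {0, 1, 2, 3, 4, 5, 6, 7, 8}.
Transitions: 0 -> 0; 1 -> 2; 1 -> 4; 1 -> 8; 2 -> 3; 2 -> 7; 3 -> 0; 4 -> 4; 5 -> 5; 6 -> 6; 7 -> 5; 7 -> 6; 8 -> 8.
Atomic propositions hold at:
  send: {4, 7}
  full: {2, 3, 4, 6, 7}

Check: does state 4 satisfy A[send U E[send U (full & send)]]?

Yes

Sat(full & send) = {4, 7}
E[send U (full & send)]: least fixpoint, start Z0 = Sat((full & send)) = {4, 7}, add states in Sat(send) with some successor in Z. Already a fixed point.
Sat(E[send U (full & send)]) = {4, 7}
A[send U E[send U (full & send)]]: least fixpoint, start Z0 = Sat(E[send U (full & send)]) = {4, 7}, add states in Sat(send) with every successor in Z. Already a fixed point.
Sat(A[send U E[send U (full & send)]]) = {4, 7}
4 ∈ Sat(A[send U E[send U (full & send)]]) = {4, 7}, so the formula holds at 4.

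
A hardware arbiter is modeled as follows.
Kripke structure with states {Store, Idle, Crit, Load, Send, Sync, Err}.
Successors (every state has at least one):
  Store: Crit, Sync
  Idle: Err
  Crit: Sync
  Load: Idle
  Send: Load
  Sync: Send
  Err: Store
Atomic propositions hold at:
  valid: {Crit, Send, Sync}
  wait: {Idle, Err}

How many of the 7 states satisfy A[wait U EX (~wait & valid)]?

5

Sat(~wait) = {Store, Crit, Load, Send, Sync}
Sat(~wait & valid) = {Crit, Send, Sync}
Sat(EX (~wait & valid)) = {s : some successor in {Crit, Send, Sync}} = {Store, Crit, Sync}
A[wait U EX (~wait & valid)]: least fixpoint, start Z0 = Sat(EX (~wait & valid)) = {Store, Crit, Sync}, add states in Sat(wait) with every successor in Z. Z1 = {Store, Crit, Sync, Err}; Z2 = {Store, Idle, Crit, Sync, Err}; fixed.
Sat(A[wait U EX (~wait & valid)]) = {Store, Idle, Crit, Sync, Err}
|Sat(A[wait U EX (~wait & valid)])| = |{Store, Idle, Crit, Sync, Err}| = 5.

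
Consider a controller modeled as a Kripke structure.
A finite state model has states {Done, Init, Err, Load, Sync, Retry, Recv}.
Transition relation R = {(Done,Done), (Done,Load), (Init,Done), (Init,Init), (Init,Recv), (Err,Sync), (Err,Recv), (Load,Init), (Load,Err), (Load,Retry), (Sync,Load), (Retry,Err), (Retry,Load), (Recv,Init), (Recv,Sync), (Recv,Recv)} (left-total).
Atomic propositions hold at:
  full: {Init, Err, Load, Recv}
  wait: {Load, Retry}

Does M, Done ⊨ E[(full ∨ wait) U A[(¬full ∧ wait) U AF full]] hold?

Sat(full ∨ wait) = {Init, Err, Load, Retry, Recv}
Sat(¬full) = {Done, Sync, Retry}
Sat(¬full ∧ wait) = {Retry}
AF full: least fixpoint, start Z0 = {Init, Err, Load, Recv}, add states with every successor in Z. Z1 = {Init, Err, Load, Sync, Retry, Recv}; fixed.
Sat(AF full) = {Init, Err, Load, Sync, Retry, Recv}
A[(¬full ∧ wait) U AF full]: least fixpoint, start Z0 = Sat(AF full) = {Init, Err, Load, Sync, Retry, Recv}, add states in Sat(¬full ∧ wait) with every successor in Z. Already a fixed point.
Sat(A[(¬full ∧ wait) U AF full]) = {Init, Err, Load, Sync, Retry, Recv}
E[(full ∨ wait) U A[(¬full ∧ wait) U AF full]]: least fixpoint, start Z0 = Sat(A[(¬full ∧ wait) U AF full]) = {Init, Err, Load, Sync, Retry, Recv}, add states in Sat(full ∨ wait) with some successor in Z. Already a fixed point.
Sat(E[(full ∨ wait) U A[(¬full ∧ wait) U AF full]]) = {Init, Err, Load, Sync, Retry, Recv}
Done ∉ Sat(E[(full ∨ wait) U A[(¬full ∧ wait) U AF full]]) = {Init, Err, Load, Sync, Retry, Recv}, so the formula does not hold at Done.

No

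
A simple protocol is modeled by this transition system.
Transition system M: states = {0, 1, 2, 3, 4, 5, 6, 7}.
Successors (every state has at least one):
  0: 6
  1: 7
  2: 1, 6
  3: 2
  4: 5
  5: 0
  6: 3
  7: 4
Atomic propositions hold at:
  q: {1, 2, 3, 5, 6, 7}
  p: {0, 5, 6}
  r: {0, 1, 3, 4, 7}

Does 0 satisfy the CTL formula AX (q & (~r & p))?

Yes

Sat(~r) = {2, 5, 6}
Sat(~r & p) = {5, 6}
Sat(q & (~r & p)) = {5, 6}
Sat(AX (q & (~r & p))) = {s : every successor in {5, 6}} = {0, 4}
0 ∈ Sat(AX (q & (~r & p))) = {0, 4}, so the formula holds at 0.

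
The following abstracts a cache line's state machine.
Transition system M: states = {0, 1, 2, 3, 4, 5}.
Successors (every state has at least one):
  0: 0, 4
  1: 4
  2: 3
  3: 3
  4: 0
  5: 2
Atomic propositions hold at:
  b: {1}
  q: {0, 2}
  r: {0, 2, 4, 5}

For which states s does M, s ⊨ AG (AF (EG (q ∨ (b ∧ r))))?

Sat(b ∧ r) = ∅
Sat(q ∨ (b ∧ r)) = {0, 2}
EG (q ∨ (b ∧ r)): greatest fixpoint, start Z0 = {0, 2}, keep only states in Sat with some successor in Z. Z1 = {0}; fixed.
Sat(EG (q ∨ (b ∧ r))) = {0}
AF (EG (q ∨ (b ∧ r))): least fixpoint, start Z0 = {0}, add states with every successor in Z. Z1 = {0, 4}; Z2 = {0, 1, 4}; fixed.
Sat(AF (EG (q ∨ (b ∧ r)))) = {0, 1, 4}
AG (AF (EG (q ∨ (b ∧ r)))): greatest fixpoint, start Z0 = {0, 1, 4}, keep only states in Sat with every successor in Z. Already a fixed point.
Sat(AG (AF (EG (q ∨ (b ∧ r))))) = {0, 1, 4}

{0, 1, 4}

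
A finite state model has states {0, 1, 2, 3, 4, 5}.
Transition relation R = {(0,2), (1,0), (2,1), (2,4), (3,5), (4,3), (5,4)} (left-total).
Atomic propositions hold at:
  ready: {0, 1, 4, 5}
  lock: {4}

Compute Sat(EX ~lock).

{0, 1, 2, 3, 4}

Sat(~lock) = {0, 1, 2, 3, 5}
Sat(EX ~lock) = {s : some successor in {0, 1, 2, 3, 5}} = {0, 1, 2, 3, 4}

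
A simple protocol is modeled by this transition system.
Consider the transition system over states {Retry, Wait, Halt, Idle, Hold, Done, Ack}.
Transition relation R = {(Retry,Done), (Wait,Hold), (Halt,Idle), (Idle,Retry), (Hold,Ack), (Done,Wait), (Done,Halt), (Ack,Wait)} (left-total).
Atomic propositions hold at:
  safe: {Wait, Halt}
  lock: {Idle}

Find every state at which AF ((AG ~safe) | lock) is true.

Sat(~safe) = {Retry, Idle, Hold, Done, Ack}
AG ~safe: greatest fixpoint, start Z0 = {Retry, Idle, Hold, Done, Ack}, keep only states in Sat with every successor in Z. Z1 = {Retry, Idle, Hold}; Z2 = {Idle}; Z3 = ∅; fixed.
Sat(AG ~safe) = ∅
Sat((AG ~safe) | lock) = {Idle}
AF ((AG ~safe) | lock): least fixpoint, start Z0 = {Idle}, add states with every successor in Z. Z1 = {Halt, Idle}; fixed.
Sat(AF ((AG ~safe) | lock)) = {Halt, Idle}

{Halt, Idle}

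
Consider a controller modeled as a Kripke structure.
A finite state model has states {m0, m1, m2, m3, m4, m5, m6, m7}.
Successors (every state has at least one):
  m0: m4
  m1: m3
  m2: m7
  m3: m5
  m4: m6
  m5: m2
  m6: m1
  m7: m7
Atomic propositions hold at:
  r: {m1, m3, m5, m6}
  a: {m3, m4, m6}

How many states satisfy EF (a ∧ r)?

Sat(a ∧ r) = {m3, m6}
EF (a ∧ r): least fixpoint, start Z0 = {m3, m6}, add states with some successor in Z. Z1 = {m1, m3, m4, m6}; Z2 = {m0, m1, m3, m4, m6}; fixed.
Sat(EF (a ∧ r)) = {m0, m1, m3, m4, m6}
|Sat(EF (a ∧ r))| = |{m0, m1, m3, m4, m6}| = 5.

5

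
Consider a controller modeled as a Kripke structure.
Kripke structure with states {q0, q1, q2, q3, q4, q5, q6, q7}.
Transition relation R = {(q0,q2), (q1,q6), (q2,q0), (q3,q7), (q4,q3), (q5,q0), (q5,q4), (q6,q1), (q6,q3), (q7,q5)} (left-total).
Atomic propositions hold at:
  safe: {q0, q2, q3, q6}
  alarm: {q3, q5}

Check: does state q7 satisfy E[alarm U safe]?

No

E[alarm U safe]: least fixpoint, start Z0 = Sat(safe) = {q0, q2, q3, q6}, add states in Sat(alarm) with some successor in Z. Z1 = {q0, q2, q3, q5, q6}; fixed.
Sat(E[alarm U safe]) = {q0, q2, q3, q5, q6}
q7 ∉ Sat(E[alarm U safe]) = {q0, q2, q3, q5, q6}, so the formula does not hold at q7.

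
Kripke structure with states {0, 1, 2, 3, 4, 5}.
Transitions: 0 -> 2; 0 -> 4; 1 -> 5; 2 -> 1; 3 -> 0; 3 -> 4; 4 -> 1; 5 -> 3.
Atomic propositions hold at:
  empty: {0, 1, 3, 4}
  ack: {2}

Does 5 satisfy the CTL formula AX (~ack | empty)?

Sat(~ack) = {0, 1, 3, 4, 5}
Sat(~ack | empty) = {0, 1, 3, 4, 5}
Sat(AX (~ack | empty)) = {s : every successor in {0, 1, 3, 4, 5}} = {1, 2, 3, 4, 5}
5 ∈ Sat(AX (~ack | empty)) = {1, 2, 3, 4, 5}, so the formula holds at 5.

Yes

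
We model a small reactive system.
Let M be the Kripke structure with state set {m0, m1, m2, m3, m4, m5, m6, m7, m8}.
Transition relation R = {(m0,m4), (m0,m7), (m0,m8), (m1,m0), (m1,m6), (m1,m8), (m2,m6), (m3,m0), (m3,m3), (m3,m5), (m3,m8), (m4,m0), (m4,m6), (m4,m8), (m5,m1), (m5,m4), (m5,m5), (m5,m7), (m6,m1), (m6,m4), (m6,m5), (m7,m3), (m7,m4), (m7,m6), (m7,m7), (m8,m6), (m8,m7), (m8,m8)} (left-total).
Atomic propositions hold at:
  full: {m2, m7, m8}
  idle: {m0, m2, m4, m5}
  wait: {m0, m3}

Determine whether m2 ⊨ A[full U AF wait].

No

AF wait: least fixpoint, start Z0 = {m0, m3}, add states with every successor in Z. Already a fixed point.
Sat(AF wait) = {m0, m3}
A[full U AF wait]: least fixpoint, start Z0 = Sat(AF wait) = {m0, m3}, add states in Sat(full) with every successor in Z. Already a fixed point.
Sat(A[full U AF wait]) = {m0, m3}
m2 ∉ Sat(A[full U AF wait]) = {m0, m3}, so the formula does not hold at m2.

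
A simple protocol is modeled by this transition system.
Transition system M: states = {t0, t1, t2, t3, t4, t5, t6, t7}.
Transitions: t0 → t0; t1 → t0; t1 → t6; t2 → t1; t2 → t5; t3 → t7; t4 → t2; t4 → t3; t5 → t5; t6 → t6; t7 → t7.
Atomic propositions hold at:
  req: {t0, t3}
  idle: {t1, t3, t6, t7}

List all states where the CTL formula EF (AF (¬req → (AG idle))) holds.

{t0, t1, t2, t3, t4, t6, t7}

Sat(¬req) = {t1, t2, t4, t5, t6, t7}
AG idle: greatest fixpoint, start Z0 = {t1, t3, t6, t7}, keep only states in Sat with every successor in Z. Z1 = {t3, t6, t7}; fixed.
Sat(AG idle) = {t3, t6, t7}
Sat(¬req → (AG idle)) = {t0, t3, t6, t7}
AF (¬req → (AG idle)): least fixpoint, start Z0 = {t0, t3, t6, t7}, add states with every successor in Z. Z1 = {t0, t1, t3, t6, t7}; fixed.
Sat(AF (¬req → (AG idle))) = {t0, t1, t3, t6, t7}
EF (AF (¬req → (AG idle))): least fixpoint, start Z0 = {t0, t1, t3, t6, t7}, add states with some successor in Z. Z1 = {t0, t1, t2, t3, t4, t6, t7}; fixed.
Sat(EF (AF (¬req → (AG idle)))) = {t0, t1, t2, t3, t4, t6, t7}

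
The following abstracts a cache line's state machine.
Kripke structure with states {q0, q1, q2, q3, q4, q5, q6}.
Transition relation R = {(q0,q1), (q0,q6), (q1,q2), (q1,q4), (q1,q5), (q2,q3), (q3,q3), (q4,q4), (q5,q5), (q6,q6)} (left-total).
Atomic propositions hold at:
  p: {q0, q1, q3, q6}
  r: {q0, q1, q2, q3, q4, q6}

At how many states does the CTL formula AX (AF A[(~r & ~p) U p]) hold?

Sat(~r) = {q5}
Sat(~p) = {q2, q4, q5}
Sat(~r & ~p) = {q5}
A[(~r & ~p) U p]: least fixpoint, start Z0 = Sat(p) = {q0, q1, q3, q6}, add states in Sat(~r & ~p) with every successor in Z. Already a fixed point.
Sat(A[(~r & ~p) U p]) = {q0, q1, q3, q6}
AF A[(~r & ~p) U p]: least fixpoint, start Z0 = {q0, q1, q3, q6}, add states with every successor in Z. Z1 = {q0, q1, q2, q3, q6}; fixed.
Sat(AF A[(~r & ~p) U p]) = {q0, q1, q2, q3, q6}
Sat(AX (AF A[(~r & ~p) U p])) = {s : every successor in {q0, q1, q2, q3, q6}} = {q0, q2, q3, q6}
|Sat(AX (AF A[(~r & ~p) U p]))| = |{q0, q2, q3, q6}| = 4.

4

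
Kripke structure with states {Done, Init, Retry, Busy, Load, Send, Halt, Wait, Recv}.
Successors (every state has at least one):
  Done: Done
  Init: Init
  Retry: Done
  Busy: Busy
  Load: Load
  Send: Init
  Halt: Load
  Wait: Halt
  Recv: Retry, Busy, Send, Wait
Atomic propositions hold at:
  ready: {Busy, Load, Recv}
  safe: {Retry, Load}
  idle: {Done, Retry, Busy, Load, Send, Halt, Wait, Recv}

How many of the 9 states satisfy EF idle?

EF idle: least fixpoint, start Z0 = {Done, Retry, Busy, Load, Send, Halt, Wait, Recv}, add states with some successor in Z. Already a fixed point.
Sat(EF idle) = {Done, Retry, Busy, Load, Send, Halt, Wait, Recv}
|Sat(EF idle)| = |{Done, Retry, Busy, Load, Send, Halt, Wait, Recv}| = 8.

8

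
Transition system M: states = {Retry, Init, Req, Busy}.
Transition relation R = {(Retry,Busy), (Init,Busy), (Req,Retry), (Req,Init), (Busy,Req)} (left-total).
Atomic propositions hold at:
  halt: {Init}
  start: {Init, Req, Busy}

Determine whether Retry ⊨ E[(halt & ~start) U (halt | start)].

Sat(~start) = {Retry}
Sat(halt & ~start) = ∅
Sat(halt | start) = {Init, Req, Busy}
E[(halt & ~start) U (halt | start)]: least fixpoint, start Z0 = Sat((halt | start)) = {Init, Req, Busy}, add states in Sat(halt & ~start) with some successor in Z. Already a fixed point.
Sat(E[(halt & ~start) U (halt | start)]) = {Init, Req, Busy}
Retry ∉ Sat(E[(halt & ~start) U (halt | start)]) = {Init, Req, Busy}, so the formula does not hold at Retry.

No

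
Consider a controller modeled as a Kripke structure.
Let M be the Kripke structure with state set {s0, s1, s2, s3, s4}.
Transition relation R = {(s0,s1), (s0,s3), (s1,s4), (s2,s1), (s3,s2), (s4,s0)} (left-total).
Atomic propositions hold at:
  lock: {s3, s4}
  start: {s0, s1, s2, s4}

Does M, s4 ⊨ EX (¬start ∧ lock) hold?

No

Sat(¬start) = {s3}
Sat(¬start ∧ lock) = {s3}
Sat(EX (¬start ∧ lock)) = {s : some successor in {s3}} = {s0}
s4 ∉ Sat(EX (¬start ∧ lock)) = {s0}, so the formula does not hold at s4.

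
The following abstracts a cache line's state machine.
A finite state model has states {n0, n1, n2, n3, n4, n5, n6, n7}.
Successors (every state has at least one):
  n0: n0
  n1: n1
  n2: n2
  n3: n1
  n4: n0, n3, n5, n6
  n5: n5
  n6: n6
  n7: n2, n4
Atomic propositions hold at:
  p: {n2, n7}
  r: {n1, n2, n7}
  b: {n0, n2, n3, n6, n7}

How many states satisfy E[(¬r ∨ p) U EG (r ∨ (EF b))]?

7

Sat(¬r) = {n0, n3, n4, n5, n6}
Sat(¬r ∨ p) = {n0, n2, n3, n4, n5, n6, n7}
EF b: least fixpoint, start Z0 = {n0, n2, n3, n6, n7}, add states with some successor in Z. Z1 = {n0, n2, n3, n4, n6, n7}; fixed.
Sat(EF b) = {n0, n2, n3, n4, n6, n7}
Sat(r ∨ (EF b)) = {n0, n1, n2, n3, n4, n6, n7}
EG (r ∨ (EF b)): greatest fixpoint, start Z0 = {n0, n1, n2, n3, n4, n6, n7}, keep only states in Sat with some successor in Z. Already a fixed point.
Sat(EG (r ∨ (EF b))) = {n0, n1, n2, n3, n4, n6, n7}
E[(¬r ∨ p) U EG (r ∨ (EF b))]: least fixpoint, start Z0 = Sat(EG (r ∨ (EF b))) = {n0, n1, n2, n3, n4, n6, n7}, add states in Sat(¬r ∨ p) with some successor in Z. Already a fixed point.
Sat(E[(¬r ∨ p) U EG (r ∨ (EF b))]) = {n0, n1, n2, n3, n4, n6, n7}
|Sat(E[(¬r ∨ p) U EG (r ∨ (EF b))])| = |{n0, n1, n2, n3, n4, n6, n7}| = 7.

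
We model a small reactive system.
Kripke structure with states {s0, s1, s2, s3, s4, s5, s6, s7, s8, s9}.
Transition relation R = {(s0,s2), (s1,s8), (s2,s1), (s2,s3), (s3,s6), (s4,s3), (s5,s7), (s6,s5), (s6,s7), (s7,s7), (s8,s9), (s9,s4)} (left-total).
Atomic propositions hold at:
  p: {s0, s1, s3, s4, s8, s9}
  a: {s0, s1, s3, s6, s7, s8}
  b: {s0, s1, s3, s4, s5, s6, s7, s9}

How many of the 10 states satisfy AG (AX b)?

Sat(AX b) = {s : every successor in {s0, s1, s3, s4, s5, s6, s7, s9}} = {s2, s3, s4, s5, s6, s7, s8, s9}
AG (AX b): greatest fixpoint, start Z0 = {s2, s3, s4, s5, s6, s7, s8, s9}, keep only states in Sat with every successor in Z. Z1 = {s3, s4, s5, s6, s7, s8, s9}; fixed.
Sat(AG (AX b)) = {s3, s4, s5, s6, s7, s8, s9}
|Sat(AG (AX b))| = |{s3, s4, s5, s6, s7, s8, s9}| = 7.

7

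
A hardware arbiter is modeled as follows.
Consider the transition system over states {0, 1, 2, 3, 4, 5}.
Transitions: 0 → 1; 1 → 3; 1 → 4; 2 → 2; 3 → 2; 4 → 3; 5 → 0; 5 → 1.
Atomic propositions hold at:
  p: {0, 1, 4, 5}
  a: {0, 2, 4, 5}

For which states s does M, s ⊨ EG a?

EG a: greatest fixpoint, start Z0 = {0, 2, 4, 5}, keep only states in Sat with some successor in Z. Z1 = {2, 5}; Z2 = {2}; fixed.
Sat(EG a) = {2}

{2}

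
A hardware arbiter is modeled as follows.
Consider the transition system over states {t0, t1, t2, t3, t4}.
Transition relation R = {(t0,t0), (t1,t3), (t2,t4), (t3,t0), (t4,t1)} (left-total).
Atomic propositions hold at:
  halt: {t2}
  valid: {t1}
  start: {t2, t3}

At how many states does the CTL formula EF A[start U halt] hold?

A[start U halt]: least fixpoint, start Z0 = Sat(halt) = {t2}, add states in Sat(start) with every successor in Z. Already a fixed point.
Sat(A[start U halt]) = {t2}
EF A[start U halt]: least fixpoint, start Z0 = {t2}, add states with some successor in Z. Already a fixed point.
Sat(EF A[start U halt]) = {t2}
|Sat(EF A[start U halt])| = |{t2}| = 1.

1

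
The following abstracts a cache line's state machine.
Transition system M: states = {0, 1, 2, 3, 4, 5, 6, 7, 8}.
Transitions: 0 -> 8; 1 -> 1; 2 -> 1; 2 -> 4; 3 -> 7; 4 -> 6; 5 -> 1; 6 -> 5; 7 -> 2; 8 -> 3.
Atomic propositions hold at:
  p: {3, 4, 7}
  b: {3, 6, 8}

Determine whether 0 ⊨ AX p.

Sat(AX p) = {s : every successor in {3, 4, 7}} = {3, 8}
0 ∉ Sat(AX p) = {3, 8}, so the formula does not hold at 0.

No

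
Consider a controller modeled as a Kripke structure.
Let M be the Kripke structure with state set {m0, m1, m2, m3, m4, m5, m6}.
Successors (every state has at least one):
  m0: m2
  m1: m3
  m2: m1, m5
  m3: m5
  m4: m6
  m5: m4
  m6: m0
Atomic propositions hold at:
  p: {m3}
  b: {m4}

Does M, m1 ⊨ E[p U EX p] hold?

Yes

Sat(EX p) = {s : some successor in {m3}} = {m1}
E[p U EX p]: least fixpoint, start Z0 = Sat(EX p) = {m1}, add states in Sat(p) with some successor in Z. Already a fixed point.
Sat(E[p U EX p]) = {m1}
m1 ∈ Sat(E[p U EX p]) = {m1}, so the formula holds at m1.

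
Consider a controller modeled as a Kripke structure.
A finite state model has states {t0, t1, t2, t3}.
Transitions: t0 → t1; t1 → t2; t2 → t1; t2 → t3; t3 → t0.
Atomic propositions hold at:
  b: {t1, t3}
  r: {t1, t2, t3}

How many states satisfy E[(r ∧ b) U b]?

2

Sat(r ∧ b) = {t1, t3}
E[(r ∧ b) U b]: least fixpoint, start Z0 = Sat(b) = {t1, t3}, add states in Sat(r ∧ b) with some successor in Z. Already a fixed point.
Sat(E[(r ∧ b) U b]) = {t1, t3}
|Sat(E[(r ∧ b) U b])| = |{t1, t3}| = 2.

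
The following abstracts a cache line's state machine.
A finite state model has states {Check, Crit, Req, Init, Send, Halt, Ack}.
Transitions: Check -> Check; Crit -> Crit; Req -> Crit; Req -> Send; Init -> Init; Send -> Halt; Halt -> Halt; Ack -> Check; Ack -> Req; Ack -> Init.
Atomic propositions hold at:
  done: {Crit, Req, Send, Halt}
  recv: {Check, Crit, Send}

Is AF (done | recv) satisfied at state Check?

Yes

Sat(done | recv) = {Check, Crit, Req, Send, Halt}
AF (done | recv): least fixpoint, start Z0 = {Check, Crit, Req, Send, Halt}, add states with every successor in Z. Already a fixed point.
Sat(AF (done | recv)) = {Check, Crit, Req, Send, Halt}
Check ∈ Sat(AF (done | recv)) = {Check, Crit, Req, Send, Halt}, so the formula holds at Check.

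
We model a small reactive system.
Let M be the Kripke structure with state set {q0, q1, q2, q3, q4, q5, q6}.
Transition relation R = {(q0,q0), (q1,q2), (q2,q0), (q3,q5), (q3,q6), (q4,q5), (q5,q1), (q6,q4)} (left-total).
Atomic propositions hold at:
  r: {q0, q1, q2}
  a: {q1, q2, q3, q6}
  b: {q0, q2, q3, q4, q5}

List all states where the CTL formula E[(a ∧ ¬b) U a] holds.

{q1, q2, q3, q6}

Sat(¬b) = {q1, q6}
Sat(a ∧ ¬b) = {q1, q6}
E[(a ∧ ¬b) U a]: least fixpoint, start Z0 = Sat(a) = {q1, q2, q3, q6}, add states in Sat(a ∧ ¬b) with some successor in Z. Already a fixed point.
Sat(E[(a ∧ ¬b) U a]) = {q1, q2, q3, q6}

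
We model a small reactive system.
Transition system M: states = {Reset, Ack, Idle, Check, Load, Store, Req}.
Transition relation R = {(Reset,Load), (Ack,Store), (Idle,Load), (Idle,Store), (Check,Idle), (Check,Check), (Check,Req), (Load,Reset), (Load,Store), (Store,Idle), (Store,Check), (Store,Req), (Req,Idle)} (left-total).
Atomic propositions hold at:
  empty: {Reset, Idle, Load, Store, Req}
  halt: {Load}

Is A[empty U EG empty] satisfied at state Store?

EG empty: greatest fixpoint, start Z0 = {Reset, Idle, Load, Store, Req}, keep only states in Sat with some successor in Z. Already a fixed point.
Sat(EG empty) = {Reset, Idle, Load, Store, Req}
A[empty U EG empty]: least fixpoint, start Z0 = Sat(EG empty) = {Reset, Idle, Load, Store, Req}, add states in Sat(empty) with every successor in Z. Already a fixed point.
Sat(A[empty U EG empty]) = {Reset, Idle, Load, Store, Req}
Store ∈ Sat(A[empty U EG empty]) = {Reset, Idle, Load, Store, Req}, so the formula holds at Store.

Yes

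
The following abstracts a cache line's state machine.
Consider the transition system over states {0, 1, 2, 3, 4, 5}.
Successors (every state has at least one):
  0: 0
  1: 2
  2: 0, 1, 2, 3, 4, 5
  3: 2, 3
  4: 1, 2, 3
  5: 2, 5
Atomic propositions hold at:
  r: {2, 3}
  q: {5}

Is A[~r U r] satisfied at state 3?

Sat(~r) = {0, 1, 4, 5}
A[~r U r]: least fixpoint, start Z0 = Sat(r) = {2, 3}, add states in Sat(~r) with every successor in Z. Z1 = {1, 2, 3}; Z2 = {1, 2, 3, 4}; fixed.
Sat(A[~r U r]) = {1, 2, 3, 4}
3 ∈ Sat(A[~r U r]) = {1, 2, 3, 4}, so the formula holds at 3.

Yes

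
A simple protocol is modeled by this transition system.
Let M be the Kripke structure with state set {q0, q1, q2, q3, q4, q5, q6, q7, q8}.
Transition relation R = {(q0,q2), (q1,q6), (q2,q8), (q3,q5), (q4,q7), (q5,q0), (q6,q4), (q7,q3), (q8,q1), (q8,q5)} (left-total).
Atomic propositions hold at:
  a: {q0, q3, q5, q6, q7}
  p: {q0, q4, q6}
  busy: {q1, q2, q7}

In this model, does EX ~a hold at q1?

No

Sat(~a) = {q1, q2, q4, q8}
Sat(EX ~a) = {s : some successor in {q1, q2, q4, q8}} = {q0, q2, q6, q8}
q1 ∉ Sat(EX ~a) = {q0, q2, q6, q8}, so the formula does not hold at q1.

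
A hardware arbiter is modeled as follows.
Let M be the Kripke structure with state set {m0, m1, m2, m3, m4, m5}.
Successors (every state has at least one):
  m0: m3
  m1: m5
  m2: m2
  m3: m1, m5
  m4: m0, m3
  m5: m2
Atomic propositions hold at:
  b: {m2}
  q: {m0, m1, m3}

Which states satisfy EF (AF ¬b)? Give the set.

{m0, m1, m3, m4, m5}

Sat(¬b) = {m0, m1, m3, m4, m5}
AF ¬b: least fixpoint, start Z0 = {m0, m1, m3, m4, m5}, add states with every successor in Z. Already a fixed point.
Sat(AF ¬b) = {m0, m1, m3, m4, m5}
EF (AF ¬b): least fixpoint, start Z0 = {m0, m1, m3, m4, m5}, add states with some successor in Z. Already a fixed point.
Sat(EF (AF ¬b)) = {m0, m1, m3, m4, m5}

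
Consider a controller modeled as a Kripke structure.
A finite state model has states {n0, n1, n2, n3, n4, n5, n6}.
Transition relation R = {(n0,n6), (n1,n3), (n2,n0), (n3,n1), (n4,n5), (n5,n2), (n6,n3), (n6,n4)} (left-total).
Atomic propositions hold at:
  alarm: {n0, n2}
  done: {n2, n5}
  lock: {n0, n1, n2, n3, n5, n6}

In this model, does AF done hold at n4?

AF done: least fixpoint, start Z0 = {n2, n5}, add states with every successor in Z. Z1 = {n2, n4, n5}; fixed.
Sat(AF done) = {n2, n4, n5}
n4 ∈ Sat(AF done) = {n2, n4, n5}, so the formula holds at n4.

Yes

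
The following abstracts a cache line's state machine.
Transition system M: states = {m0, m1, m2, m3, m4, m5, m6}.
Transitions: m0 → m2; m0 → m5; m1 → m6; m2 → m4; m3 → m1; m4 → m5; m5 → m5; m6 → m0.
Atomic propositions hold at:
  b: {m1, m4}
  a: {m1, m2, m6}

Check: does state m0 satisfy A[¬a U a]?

No

Sat(¬a) = {m0, m3, m4, m5}
A[¬a U a]: least fixpoint, start Z0 = Sat(a) = {m1, m2, m6}, add states in Sat(¬a) with every successor in Z. Z1 = {m1, m2, m3, m6}; fixed.
Sat(A[¬a U a]) = {m1, m2, m3, m6}
m0 ∉ Sat(A[¬a U a]) = {m1, m2, m3, m6}, so the formula does not hold at m0.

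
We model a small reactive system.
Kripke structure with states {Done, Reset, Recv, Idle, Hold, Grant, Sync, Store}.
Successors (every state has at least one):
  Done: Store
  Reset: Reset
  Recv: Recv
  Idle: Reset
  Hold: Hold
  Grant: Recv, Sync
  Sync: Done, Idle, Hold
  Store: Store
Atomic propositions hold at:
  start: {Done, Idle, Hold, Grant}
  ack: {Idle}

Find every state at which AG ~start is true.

{Reset, Recv, Store}

Sat(~start) = {Reset, Recv, Sync, Store}
AG ~start: greatest fixpoint, start Z0 = {Reset, Recv, Sync, Store}, keep only states in Sat with every successor in Z. Z1 = {Reset, Recv, Store}; fixed.
Sat(AG ~start) = {Reset, Recv, Store}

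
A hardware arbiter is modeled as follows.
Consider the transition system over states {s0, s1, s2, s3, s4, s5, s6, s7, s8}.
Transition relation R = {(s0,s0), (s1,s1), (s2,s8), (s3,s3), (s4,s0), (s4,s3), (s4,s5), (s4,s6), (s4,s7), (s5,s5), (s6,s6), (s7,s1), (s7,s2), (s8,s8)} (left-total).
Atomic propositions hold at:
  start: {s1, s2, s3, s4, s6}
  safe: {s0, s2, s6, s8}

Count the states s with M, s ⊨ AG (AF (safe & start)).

1

Sat(safe & start) = {s2, s6}
AF (safe & start): least fixpoint, start Z0 = {s2, s6}, add states with every successor in Z. Already a fixed point.
Sat(AF (safe & start)) = {s2, s6}
AG (AF (safe & start)): greatest fixpoint, start Z0 = {s2, s6}, keep only states in Sat with every successor in Z. Z1 = {s6}; fixed.
Sat(AG (AF (safe & start))) = {s6}
|Sat(AG (AF (safe & start)))| = |{s6}| = 1.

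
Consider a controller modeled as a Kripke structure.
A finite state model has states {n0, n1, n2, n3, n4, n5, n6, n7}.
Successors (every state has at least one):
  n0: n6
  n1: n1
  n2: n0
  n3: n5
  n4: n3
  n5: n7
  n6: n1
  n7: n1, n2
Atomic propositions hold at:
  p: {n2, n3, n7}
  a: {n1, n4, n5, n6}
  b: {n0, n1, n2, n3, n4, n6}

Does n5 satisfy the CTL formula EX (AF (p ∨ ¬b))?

Yes

Sat(¬b) = {n5, n7}
Sat(p ∨ ¬b) = {n2, n3, n5, n7}
AF (p ∨ ¬b): least fixpoint, start Z0 = {n2, n3, n5, n7}, add states with every successor in Z. Z1 = {n2, n3, n4, n5, n7}; fixed.
Sat(AF (p ∨ ¬b)) = {n2, n3, n4, n5, n7}
Sat(EX (AF (p ∨ ¬b))) = {s : some successor in {n2, n3, n4, n5, n7}} = {n3, n4, n5, n7}
n5 ∈ Sat(EX (AF (p ∨ ¬b))) = {n3, n4, n5, n7}, so the formula holds at n5.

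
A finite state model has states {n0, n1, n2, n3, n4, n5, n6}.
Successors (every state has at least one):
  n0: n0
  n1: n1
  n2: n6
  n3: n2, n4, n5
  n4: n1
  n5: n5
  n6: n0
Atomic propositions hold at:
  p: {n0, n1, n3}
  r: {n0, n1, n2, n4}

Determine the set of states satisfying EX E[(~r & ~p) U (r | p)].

{n0, n1, n2, n3, n4, n6}

Sat(~r) = {n3, n5, n6}
Sat(~p) = {n2, n4, n5, n6}
Sat(~r & ~p) = {n5, n6}
Sat(r | p) = {n0, n1, n2, n3, n4}
E[(~r & ~p) U (r | p)]: least fixpoint, start Z0 = Sat((r | p)) = {n0, n1, n2, n3, n4}, add states in Sat(~r & ~p) with some successor in Z. Z1 = {n0, n1, n2, n3, n4, n6}; fixed.
Sat(E[(~r & ~p) U (r | p)]) = {n0, n1, n2, n3, n4, n6}
Sat(EX E[(~r & ~p) U (r | p)]) = {s : some successor in {n0, n1, n2, n3, n4, n6}} = {n0, n1, n2, n3, n4, n6}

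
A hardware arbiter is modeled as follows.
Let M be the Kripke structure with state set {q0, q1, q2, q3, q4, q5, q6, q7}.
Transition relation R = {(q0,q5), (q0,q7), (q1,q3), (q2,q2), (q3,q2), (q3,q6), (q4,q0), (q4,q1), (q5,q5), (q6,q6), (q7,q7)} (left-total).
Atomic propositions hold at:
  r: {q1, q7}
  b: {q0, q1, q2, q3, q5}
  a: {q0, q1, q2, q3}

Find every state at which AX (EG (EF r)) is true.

EF r: least fixpoint, start Z0 = {q1, q7}, add states with some successor in Z. Z1 = {q0, q1, q4, q7}; fixed.
Sat(EF r) = {q0, q1, q4, q7}
EG (EF r): greatest fixpoint, start Z0 = {q0, q1, q4, q7}, keep only states in Sat with some successor in Z. Z1 = {q0, q4, q7}; fixed.
Sat(EG (EF r)) = {q0, q4, q7}
Sat(AX (EG (EF r))) = {s : every successor in {q0, q4, q7}} = {q7}

{q7}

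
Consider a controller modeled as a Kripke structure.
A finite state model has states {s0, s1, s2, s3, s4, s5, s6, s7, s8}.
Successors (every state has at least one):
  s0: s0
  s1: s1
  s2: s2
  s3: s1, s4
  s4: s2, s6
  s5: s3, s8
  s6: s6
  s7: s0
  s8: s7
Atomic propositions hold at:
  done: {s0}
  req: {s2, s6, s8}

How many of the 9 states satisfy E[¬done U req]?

Sat(¬done) = {s1, s2, s3, s4, s5, s6, s7, s8}
E[¬done U req]: least fixpoint, start Z0 = Sat(req) = {s2, s6, s8}, add states in Sat(¬done) with some successor in Z. Z1 = {s2, s4, s5, s6, s8}; Z2 = {s2, s3, s4, s5, s6, s8}; fixed.
Sat(E[¬done U req]) = {s2, s3, s4, s5, s6, s8}
|Sat(E[¬done U req])| = |{s2, s3, s4, s5, s6, s8}| = 6.

6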